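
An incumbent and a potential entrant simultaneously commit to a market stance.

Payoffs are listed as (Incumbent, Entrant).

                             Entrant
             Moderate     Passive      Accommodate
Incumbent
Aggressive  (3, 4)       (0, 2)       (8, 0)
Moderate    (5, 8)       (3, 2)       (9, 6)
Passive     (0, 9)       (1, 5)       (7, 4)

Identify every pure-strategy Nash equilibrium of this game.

Pure NE: (Moderate, Moderate)

Incumbent against Moderate: payoffs 3, 5, 0 → best response Moderate.
Incumbent against Passive: payoffs 0, 3, 1 → best response Moderate.
Incumbent against Accommodate: payoffs 8, 9, 7 → best response Moderate.
Entrant against Aggressive: payoffs 4, 2, 0 → best response Moderate.
Entrant against Moderate: payoffs 8, 2, 6 → best response Moderate.
Entrant against Passive: payoffs 9, 5, 4 → best response Moderate.
Mutual best responses: (Moderate, Moderate).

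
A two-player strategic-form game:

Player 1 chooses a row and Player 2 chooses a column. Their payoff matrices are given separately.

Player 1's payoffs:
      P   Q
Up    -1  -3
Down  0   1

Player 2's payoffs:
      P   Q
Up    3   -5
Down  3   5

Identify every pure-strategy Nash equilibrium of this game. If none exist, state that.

The unique pure-strategy Nash equilibrium is (Down, Q).

Player 1 against P: payoffs -1, 0 → best response Down.
Player 1 against Q: payoffs -3, 1 → best response Down.
Player 2 against Up: payoffs 3, -5 → best response P.
Player 2 against Down: payoffs 3, 5 → best response Q.
Mutual best responses: (Down, Q).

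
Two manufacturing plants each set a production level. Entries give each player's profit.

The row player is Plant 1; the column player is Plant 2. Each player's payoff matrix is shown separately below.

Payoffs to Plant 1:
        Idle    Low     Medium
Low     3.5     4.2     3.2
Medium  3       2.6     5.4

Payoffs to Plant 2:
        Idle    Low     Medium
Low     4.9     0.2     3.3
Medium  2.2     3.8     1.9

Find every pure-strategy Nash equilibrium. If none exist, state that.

(Low, Idle)

Plant 1 against Idle: payoffs 3.5, 3 → best response Low.
Plant 1 against Low: payoffs 4.2, 2.6 → best response Low.
Plant 1 against Medium: payoffs 3.2, 5.4 → best response Medium.
Plant 2 against Low: payoffs 4.9, 0.2, 3.3 → best response Idle.
Plant 2 against Medium: payoffs 2.2, 3.8, 1.9 → best response Low.
Mutual best responses: (Low, Idle).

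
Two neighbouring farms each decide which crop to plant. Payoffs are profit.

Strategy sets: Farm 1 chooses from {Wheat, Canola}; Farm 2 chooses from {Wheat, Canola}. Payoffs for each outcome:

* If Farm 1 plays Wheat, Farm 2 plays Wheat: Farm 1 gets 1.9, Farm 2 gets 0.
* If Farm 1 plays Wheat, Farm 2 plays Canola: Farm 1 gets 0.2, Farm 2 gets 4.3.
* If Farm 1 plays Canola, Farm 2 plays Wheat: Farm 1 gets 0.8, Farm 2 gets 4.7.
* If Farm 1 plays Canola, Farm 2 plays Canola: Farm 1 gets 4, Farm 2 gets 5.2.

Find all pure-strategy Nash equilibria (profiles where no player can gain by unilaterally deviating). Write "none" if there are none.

For each player, find the best response to each opponent profile; mutual best responses are the pure NE.
Farm 1 against Wheat: payoffs 1.9, 0.8 → best response Wheat.
Farm 1 against Canola: payoffs 0.2, 4 → best response Canola.
Farm 2 against Wheat: payoffs 0, 4.3 → best response Canola.
Farm 2 against Canola: payoffs 4.7, 5.2 → best response Canola.
Mutual best responses: (Canola, Canola).

(Canola, Canola)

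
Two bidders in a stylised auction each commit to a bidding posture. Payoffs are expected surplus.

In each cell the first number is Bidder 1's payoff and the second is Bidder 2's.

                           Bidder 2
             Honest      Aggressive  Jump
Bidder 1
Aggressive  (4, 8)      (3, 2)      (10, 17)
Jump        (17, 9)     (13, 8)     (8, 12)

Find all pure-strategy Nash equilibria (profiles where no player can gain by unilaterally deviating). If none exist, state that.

The unique pure-strategy Nash equilibrium is (Aggressive, Jump).

Mark each player's best response to every combination of opponents' strategies; a profile where every player is best-responding is a pure Nash equilibrium.
Bidder 1 against Honest: payoffs 4, 17 → best response Jump.
Bidder 1 against Aggressive: payoffs 3, 13 → best response Jump.
Bidder 1 against Jump: payoffs 10, 8 → best response Aggressive.
Bidder 2 against Aggressive: payoffs 8, 2, 17 → best response Jump.
Bidder 2 against Jump: payoffs 9, 8, 12 → best response Jump.
Mutual best responses: (Aggressive, Jump).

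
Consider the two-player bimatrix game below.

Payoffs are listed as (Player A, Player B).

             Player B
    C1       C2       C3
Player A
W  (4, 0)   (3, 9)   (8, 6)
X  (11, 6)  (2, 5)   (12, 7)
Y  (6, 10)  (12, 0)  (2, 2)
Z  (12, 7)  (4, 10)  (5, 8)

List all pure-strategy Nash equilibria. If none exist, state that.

The unique pure-strategy Nash equilibrium is (X, C3).

Mark each player's best response to every combination of opponents' strategies; a profile where every player is best-responding is a pure Nash equilibrium.
Player A against C1: payoffs 4, 11, 6, 12 → best response Z.
Player A against C2: payoffs 3, 2, 12, 4 → best response Y.
Player A against C3: payoffs 8, 12, 2, 5 → best response X.
Player B against W: payoffs 0, 9, 6 → best response C2.
Player B against X: payoffs 6, 5, 7 → best response C3.
Player B against Y: payoffs 10, 0, 2 → best response C1.
Player B against Z: payoffs 7, 10, 8 → best response C2.
Mutual best responses: (X, C3).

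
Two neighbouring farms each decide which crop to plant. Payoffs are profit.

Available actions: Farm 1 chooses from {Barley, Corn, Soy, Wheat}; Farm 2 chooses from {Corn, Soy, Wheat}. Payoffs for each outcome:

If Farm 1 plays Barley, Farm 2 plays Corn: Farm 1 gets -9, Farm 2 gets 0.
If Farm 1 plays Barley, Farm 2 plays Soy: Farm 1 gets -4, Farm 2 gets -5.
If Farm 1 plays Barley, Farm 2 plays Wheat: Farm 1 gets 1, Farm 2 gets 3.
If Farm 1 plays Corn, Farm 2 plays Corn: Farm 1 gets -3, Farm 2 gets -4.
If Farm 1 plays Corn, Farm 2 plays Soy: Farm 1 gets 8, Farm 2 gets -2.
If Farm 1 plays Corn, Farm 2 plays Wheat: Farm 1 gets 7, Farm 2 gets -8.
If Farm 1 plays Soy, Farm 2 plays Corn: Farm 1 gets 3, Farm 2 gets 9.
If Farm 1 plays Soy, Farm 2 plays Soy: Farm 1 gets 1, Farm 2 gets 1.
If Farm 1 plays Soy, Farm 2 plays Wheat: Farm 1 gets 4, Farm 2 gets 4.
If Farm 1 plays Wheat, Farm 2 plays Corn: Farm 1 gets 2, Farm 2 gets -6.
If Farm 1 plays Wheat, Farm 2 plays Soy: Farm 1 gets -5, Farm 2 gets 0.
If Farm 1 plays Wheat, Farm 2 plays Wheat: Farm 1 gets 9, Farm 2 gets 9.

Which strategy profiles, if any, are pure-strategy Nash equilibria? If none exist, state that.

For each strategy profile, look for a profitable unilateral deviation.
(Barley, Corn): Farm 1 can switch to Corn (-9 → -3). Not NE.
(Barley, Soy): Farm 1 can switch to Corn (-4 → 8). Not NE.
(Barley, Wheat): Farm 1 can switch to Corn (1 → 7). Not NE.
(Corn, Corn): Farm 1 can switch to Soy (-3 → 3). Not NE.
(Corn, Soy): Farm 1 gets 8, best alternative 1; Farm 2 gets -2, best alternative -4. No profitable deviation — NE.
(Corn, Wheat): Farm 1 can switch to Wheat (7 → 9). Not NE.
(Soy, Corn): Farm 1 gets 3, best alternative 2; Farm 2 gets 9, best alternative 4. No profitable deviation — NE.
(Soy, Soy): Farm 1 can switch to Corn (1 → 8). Not NE.
(Soy, Wheat): Farm 1 can switch to Corn (4 → 7). Not NE.
(Wheat, Corn): Farm 1 can switch to Soy (2 → 3). Not NE.
(Wheat, Wheat): Farm 1 gets 9, best alternative 7; Farm 2 gets 9, best alternative 0. No profitable deviation — NE.
(The remaining 1 profile has a profitable deviation by the same check.)

Pure-strategy Nash equilibria: (Corn, Soy), (Soy, Corn), (Wheat, Wheat)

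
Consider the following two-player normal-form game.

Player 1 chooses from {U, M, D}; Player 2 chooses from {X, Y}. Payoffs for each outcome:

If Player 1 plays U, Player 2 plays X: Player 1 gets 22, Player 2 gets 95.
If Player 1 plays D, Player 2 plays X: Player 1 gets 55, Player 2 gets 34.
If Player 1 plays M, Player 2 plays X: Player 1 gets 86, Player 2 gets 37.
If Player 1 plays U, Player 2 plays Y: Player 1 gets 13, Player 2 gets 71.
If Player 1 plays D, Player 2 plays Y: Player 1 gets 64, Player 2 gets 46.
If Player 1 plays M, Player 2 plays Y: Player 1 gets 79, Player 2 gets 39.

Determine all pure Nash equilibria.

Mark each player's best response to every combination of opponents' strategies; a profile where every player is best-responding is a pure Nash equilibrium.
Player 1 against X: payoffs 22, 86, 55 → best response M.
Player 1 against Y: payoffs 13, 79, 64 → best response M.
Player 2 against U: payoffs 95, 71 → best response X.
Player 2 against M: payoffs 37, 39 → best response Y.
Player 2 against D: payoffs 34, 46 → best response Y.
Mutual best responses: (M, Y).

Pure NE: (M, Y)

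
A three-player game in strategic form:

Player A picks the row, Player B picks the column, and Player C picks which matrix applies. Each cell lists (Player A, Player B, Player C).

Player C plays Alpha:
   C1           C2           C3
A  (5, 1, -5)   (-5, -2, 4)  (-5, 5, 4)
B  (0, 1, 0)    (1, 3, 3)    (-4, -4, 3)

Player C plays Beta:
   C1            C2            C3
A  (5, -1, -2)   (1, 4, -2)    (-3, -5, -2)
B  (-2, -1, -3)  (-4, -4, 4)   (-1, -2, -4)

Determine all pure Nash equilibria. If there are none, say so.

For each player, find the best response to each opponent profile; mutual best responses are the pure NE.
Player A against (C1, Alpha): payoffs 5, 0 → best response A.
Player A against (C1, Beta): payoffs 5, -2 → best response A.
Player A against (C2, Alpha): payoffs -5, 1 → best response B.
Player A against (C2, Beta): payoffs 1, -4 → best response A.
Player A against (C3, Alpha): payoffs -5, -4 → best response B.
Player A against (C3, Beta): payoffs -3, -1 → best response B.
Player B against (A, Alpha): payoffs 1, -2, 5 → best response C3.
Player B against (A, Beta): payoffs -1, 4, -5 → best response C2.
Player B against (B, Alpha): payoffs 1, 3, -4 → best response C2.
Player B against (B, Beta): payoffs -1, -4, -2 → best response C1.
Player C against (A, C1): payoffs -5, -2 → best response Beta.
Player C against (A, C2): payoffs 4, -2 → best response Alpha.
Player C against (A, C3): payoffs 4, -2 → best response Alpha.
Player C against (B, C1): payoffs 0, -3 → best response Alpha.
Player C against (B, C2): payoffs 3, 4 → best response Beta.
Player C against (B, C3): payoffs 3, -4 → best response Alpha.
No profile is a mutual best response for all players.

This game has no pure Nash equilibrium.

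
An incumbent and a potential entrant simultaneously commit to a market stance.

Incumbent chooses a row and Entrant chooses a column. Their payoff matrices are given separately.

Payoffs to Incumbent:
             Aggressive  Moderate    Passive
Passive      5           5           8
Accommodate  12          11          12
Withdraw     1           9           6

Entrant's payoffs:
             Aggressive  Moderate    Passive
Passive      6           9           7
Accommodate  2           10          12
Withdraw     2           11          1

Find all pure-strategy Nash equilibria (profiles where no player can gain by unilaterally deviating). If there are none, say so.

Mark each player's best response to every combination of opponents' strategies; a profile where every player is best-responding is a pure Nash equilibrium.
Incumbent against Aggressive: payoffs 5, 12, 1 → best response Accommodate.
Incumbent against Moderate: payoffs 5, 11, 9 → best response Accommodate.
Incumbent against Passive: payoffs 8, 12, 6 → best response Accommodate.
Entrant against Passive: payoffs 6, 9, 7 → best response Moderate.
Entrant against Accommodate: payoffs 2, 10, 12 → best response Passive.
Entrant against Withdraw: payoffs 2, 11, 1 → best response Moderate.
Mutual best responses: (Accommodate, Passive).

(Accommodate, Passive)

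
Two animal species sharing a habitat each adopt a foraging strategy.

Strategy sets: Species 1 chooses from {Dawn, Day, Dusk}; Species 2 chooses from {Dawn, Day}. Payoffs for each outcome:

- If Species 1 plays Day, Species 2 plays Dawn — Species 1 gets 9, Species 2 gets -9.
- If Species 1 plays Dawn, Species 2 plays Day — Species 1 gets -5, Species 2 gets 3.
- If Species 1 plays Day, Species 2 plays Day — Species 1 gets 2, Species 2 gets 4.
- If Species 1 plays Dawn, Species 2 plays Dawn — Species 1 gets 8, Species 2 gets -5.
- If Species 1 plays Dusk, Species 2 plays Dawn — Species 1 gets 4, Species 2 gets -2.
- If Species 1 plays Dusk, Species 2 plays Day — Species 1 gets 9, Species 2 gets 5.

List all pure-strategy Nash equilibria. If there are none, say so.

(Dusk, Day)

(Dawn, Dawn): Species 1 can switch to Day (8 → 9). Not NE.
(Dawn, Day): Species 1 can switch to Day (-5 → 2). Not NE.
(Day, Dawn): Species 2 can switch to Day (-9 → 4). Not NE.
(Day, Day): Species 1 can switch to Dusk (2 → 9). Not NE.
(Dusk, Dawn): Species 1 can switch to Dawn (4 → 8). Not NE.
(Dusk, Day): Species 1 gets 9, best alternative 2; Species 2 gets 5, best alternative -2. No profitable deviation — NE.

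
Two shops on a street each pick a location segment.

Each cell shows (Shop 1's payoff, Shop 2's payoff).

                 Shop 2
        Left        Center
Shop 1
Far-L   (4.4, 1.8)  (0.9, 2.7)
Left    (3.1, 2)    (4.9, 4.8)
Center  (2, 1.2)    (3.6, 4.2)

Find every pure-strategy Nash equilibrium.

The unique pure-strategy Nash equilibrium is (Left, Center).

Mark each player's best response to every combination of opponents' strategies; a profile where every player is best-responding is a pure Nash equilibrium.
Shop 1 against Left: payoffs 4.4, 3.1, 2 → best response Far-L.
Shop 1 against Center: payoffs 0.9, 4.9, 3.6 → best response Left.
Shop 2 against Far-L: payoffs 1.8, 2.7 → best response Center.
Shop 2 against Left: payoffs 2, 4.8 → best response Center.
Shop 2 against Center: payoffs 1.2, 4.2 → best response Center.
Mutual best responses: (Left, Center).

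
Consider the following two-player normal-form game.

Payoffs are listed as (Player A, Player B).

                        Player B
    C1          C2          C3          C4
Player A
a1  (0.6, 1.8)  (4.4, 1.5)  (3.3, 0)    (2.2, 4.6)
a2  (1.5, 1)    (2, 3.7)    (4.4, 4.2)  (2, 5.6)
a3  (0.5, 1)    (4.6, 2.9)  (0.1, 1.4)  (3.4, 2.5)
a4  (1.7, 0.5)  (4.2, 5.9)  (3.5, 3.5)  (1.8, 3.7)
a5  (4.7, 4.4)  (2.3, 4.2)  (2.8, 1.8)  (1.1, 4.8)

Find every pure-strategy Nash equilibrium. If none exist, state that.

Player A against C1: payoffs 0.6, 1.5, 0.5, 1.7, 4.7 → best response a5.
Player A against C2: payoffs 4.4, 2, 4.6, 4.2, 2.3 → best response a3.
Player A against C3: payoffs 3.3, 4.4, 0.1, 3.5, 2.8 → best response a2.
Player A against C4: payoffs 2.2, 2, 3.4, 1.8, 1.1 → best response a3.
Player B against a1: payoffs 1.8, 1.5, 0, 4.6 → best response C4.
Player B against a2: payoffs 1, 3.7, 4.2, 5.6 → best response C4.
Player B against a3: payoffs 1, 2.9, 1.4, 2.5 → best response C2.
Player B against a4: payoffs 0.5, 5.9, 3.5, 3.7 → best response C2.
Player B against a5: payoffs 4.4, 4.2, 1.8, 4.8 → best response C4.
Mutual best responses: (a3, C2).

The unique pure-strategy Nash equilibrium is (a3, C2).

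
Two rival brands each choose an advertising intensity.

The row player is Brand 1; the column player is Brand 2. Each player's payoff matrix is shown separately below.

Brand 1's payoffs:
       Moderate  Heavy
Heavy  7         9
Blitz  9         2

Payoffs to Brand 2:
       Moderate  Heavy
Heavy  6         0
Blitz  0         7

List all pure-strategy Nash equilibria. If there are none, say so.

There is no pure-strategy Nash equilibrium.

(Heavy, Moderate): Brand 1 can switch to Blitz (7 → 9). Not NE.
(Heavy, Heavy): Brand 2 can switch to Moderate (0 → 6). Not NE.
(Blitz, Moderate): Brand 2 can switch to Heavy (0 → 7). Not NE.
(Blitz, Heavy): Brand 1 can switch to Heavy (2 → 9). Not NE.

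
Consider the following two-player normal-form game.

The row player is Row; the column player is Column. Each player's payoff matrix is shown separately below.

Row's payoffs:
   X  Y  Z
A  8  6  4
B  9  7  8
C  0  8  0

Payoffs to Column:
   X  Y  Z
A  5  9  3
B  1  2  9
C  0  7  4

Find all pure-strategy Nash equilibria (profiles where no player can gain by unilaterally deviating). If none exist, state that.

(B, Z); (C, Y)

Row against X: payoffs 8, 9, 0 → best response B.
Row against Y: payoffs 6, 7, 8 → best response C.
Row against Z: payoffs 4, 8, 0 → best response B.
Column against A: payoffs 5, 9, 3 → best response Y.
Column against B: payoffs 1, 2, 9 → best response Z.
Column against C: payoffs 0, 7, 4 → best response Y.
Mutual best responses: (B, Z); (C, Y).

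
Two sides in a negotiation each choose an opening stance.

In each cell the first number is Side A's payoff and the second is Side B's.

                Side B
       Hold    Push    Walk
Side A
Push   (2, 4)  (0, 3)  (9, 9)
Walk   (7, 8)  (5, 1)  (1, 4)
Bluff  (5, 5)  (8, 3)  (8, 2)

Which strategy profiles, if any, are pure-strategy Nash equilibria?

The pure Nash equilibria are (Push, Walk); (Walk, Hold).

(Push, Hold): Side A can switch to Walk (2 → 7). Not NE.
(Push, Push): Side A can switch to Walk (0 → 5). Not NE.
(Push, Walk): Side A gets 9, best alternative 8; Side B gets 9, best alternative 4. No profitable deviation — NE.
(Walk, Hold): Side A gets 7, best alternative 5; Side B gets 8, best alternative 4. No profitable deviation — NE.
(Walk, Push): Side A can switch to Bluff (5 → 8). Not NE.
(Walk, Walk): Side A can switch to Push (1 → 9). Not NE.
(Bluff, Hold): Side A can switch to Walk (5 → 7). Not NE.
(Bluff, Push): Side B can switch to Hold (3 → 5). Not NE.
(The remaining 1 profile has a profitable deviation by the same check.)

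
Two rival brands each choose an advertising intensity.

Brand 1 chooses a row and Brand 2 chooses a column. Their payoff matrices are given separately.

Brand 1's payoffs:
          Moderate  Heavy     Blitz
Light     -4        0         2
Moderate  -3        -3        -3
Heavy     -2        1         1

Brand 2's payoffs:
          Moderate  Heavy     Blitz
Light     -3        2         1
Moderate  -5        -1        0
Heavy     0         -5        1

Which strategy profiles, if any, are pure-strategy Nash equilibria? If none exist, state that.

none

Mark each player's best response to every combination of opponents' strategies; a profile where every player is best-responding is a pure Nash equilibrium.
Brand 1 against Moderate: payoffs -4, -3, -2 → best response Heavy.
Brand 1 against Heavy: payoffs 0, -3, 1 → best response Heavy.
Brand 1 against Blitz: payoffs 2, -3, 1 → best response Light.
Brand 2 against Light: payoffs -3, 2, 1 → best response Heavy.
Brand 2 against Moderate: payoffs -5, -1, 0 → best response Blitz.
Brand 2 against Heavy: payoffs 0, -5, 1 → best response Blitz.
No profile is a mutual best response for all players.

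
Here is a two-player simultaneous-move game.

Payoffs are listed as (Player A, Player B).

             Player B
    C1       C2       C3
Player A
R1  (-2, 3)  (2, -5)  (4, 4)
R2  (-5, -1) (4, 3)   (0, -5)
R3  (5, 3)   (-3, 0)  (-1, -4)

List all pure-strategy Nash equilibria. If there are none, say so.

Pure-strategy Nash equilibria: (R1, C3) and (R2, C2) and (R3, C1)

Player A against C1: payoffs -2, -5, 5 → best response R3.
Player A against C2: payoffs 2, 4, -3 → best response R2.
Player A against C3: payoffs 4, 0, -1 → best response R1.
Player B against R1: payoffs 3, -5, 4 → best response C3.
Player B against R2: payoffs -1, 3, -5 → best response C2.
Player B against R3: payoffs 3, 0, -4 → best response C1.
Mutual best responses: (R1, C3); (R2, C2); (R3, C1).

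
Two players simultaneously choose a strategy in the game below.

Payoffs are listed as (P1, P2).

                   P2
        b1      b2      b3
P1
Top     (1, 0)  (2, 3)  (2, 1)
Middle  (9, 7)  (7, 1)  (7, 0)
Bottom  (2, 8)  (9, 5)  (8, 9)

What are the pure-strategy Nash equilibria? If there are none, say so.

P1 against b1: payoffs 1, 9, 2 → best response Middle.
P1 against b2: payoffs 2, 7, 9 → best response Bottom.
P1 against b3: payoffs 2, 7, 8 → best response Bottom.
P2 against Top: payoffs 0, 3, 1 → best response b2.
P2 against Middle: payoffs 7, 1, 0 → best response b1.
P2 against Bottom: payoffs 8, 5, 9 → best response b3.
Mutual best responses: (Middle, b1); (Bottom, b3).

The pure Nash equilibria are (Middle, b1), (Bottom, b3).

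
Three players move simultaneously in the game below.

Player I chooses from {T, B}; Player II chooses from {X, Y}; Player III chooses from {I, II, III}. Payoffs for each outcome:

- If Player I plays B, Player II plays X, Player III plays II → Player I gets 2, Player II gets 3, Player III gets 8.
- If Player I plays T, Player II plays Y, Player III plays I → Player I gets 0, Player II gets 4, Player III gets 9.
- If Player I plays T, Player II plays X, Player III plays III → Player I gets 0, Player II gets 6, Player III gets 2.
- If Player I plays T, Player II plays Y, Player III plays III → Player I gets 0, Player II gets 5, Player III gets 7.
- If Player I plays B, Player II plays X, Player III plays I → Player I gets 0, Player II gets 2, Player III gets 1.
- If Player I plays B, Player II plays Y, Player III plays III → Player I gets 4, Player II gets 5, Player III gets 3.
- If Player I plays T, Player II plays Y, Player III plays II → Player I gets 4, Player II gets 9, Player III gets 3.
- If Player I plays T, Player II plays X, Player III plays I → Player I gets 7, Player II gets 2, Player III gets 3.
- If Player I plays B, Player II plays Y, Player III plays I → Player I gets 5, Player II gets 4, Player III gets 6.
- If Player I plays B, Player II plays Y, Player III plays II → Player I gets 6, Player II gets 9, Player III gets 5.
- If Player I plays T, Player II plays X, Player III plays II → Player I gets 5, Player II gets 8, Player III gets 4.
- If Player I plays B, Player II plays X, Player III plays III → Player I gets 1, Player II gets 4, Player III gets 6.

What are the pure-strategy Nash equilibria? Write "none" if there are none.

Player I against (X, I): payoffs 7, 0 → best response T.
Player I against (X, II): payoffs 5, 2 → best response T.
Player I against (X, III): payoffs 0, 1 → best response B.
Player I against (Y, I): payoffs 0, 5 → best response B.
Player I against (Y, II): payoffs 4, 6 → best response B.
Player I against (Y, III): payoffs 0, 4 → best response B.
Player II against (T, I): payoffs 2, 4 → best response Y.
Player II against (T, II): payoffs 8, 9 → best response Y.
Player II against (T, III): payoffs 6, 5 → best response X.
Player II against (B, I): payoffs 2, 4 → best response Y.
Player II against (B, II): payoffs 3, 9 → best response Y.
Player II against (B, III): payoffs 4, 5 → best response Y.
Player III against (T, X): payoffs 3, 4, 2 → best response II.
Player III against (T, Y): payoffs 9, 3, 7 → best response I.
Player III against (B, X): payoffs 1, 8, 6 → best response II.
Player III against (B, Y): payoffs 6, 5, 3 → best response I.
Mutual best responses: (B, Y, I).

(B, Y, I)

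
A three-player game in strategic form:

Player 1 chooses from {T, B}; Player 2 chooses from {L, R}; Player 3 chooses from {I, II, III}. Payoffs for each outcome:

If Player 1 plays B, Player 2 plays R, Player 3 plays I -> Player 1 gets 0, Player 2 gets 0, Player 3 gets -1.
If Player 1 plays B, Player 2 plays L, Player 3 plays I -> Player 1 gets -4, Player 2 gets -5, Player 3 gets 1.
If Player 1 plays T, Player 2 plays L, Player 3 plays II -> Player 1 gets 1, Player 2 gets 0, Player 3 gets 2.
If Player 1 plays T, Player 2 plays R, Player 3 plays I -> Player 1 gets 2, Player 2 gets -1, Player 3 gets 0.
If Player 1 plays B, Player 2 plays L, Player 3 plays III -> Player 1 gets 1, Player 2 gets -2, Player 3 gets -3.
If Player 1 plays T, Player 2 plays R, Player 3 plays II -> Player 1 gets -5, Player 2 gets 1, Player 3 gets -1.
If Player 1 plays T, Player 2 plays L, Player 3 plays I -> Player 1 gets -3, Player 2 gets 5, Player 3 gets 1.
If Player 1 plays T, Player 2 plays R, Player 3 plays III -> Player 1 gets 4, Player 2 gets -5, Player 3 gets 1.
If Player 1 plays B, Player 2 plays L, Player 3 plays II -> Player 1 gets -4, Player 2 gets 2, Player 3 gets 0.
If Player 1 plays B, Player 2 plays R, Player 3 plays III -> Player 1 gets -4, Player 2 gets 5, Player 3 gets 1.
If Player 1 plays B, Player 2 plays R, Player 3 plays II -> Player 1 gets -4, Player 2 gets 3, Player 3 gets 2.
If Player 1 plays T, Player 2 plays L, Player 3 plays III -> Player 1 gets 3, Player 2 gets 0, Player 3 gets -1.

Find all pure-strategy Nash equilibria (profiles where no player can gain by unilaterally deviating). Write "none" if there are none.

The unique pure-strategy Nash equilibrium is (B, R, II).

Check each profile: it is a Nash equilibrium iff no player can strictly gain by switching unilaterally.
(T, L, I): Player 3 can switch to II (1 → 2). Not NE.
(T, L, II): Player 2 can switch to R (0 → 1). Not NE.
(T, L, III): Player 3 can switch to I (-1 → 1). Not NE.
(T, R, I): Player 2 can switch to L (-1 → 5). Not NE.
(T, R, II): Player 1 can switch to B (-5 → -4). Not NE.
(T, R, III): Player 2 can switch to L (-5 → 0). Not NE.
(B, R, II): Player 1 gets -4, best alternative -5; Player 2 gets 3, best alternative 2; Player 3 gets 2, best alternative 1. No profitable deviation — NE.
(The remaining 5 profiles each have a profitable deviation by the same check.)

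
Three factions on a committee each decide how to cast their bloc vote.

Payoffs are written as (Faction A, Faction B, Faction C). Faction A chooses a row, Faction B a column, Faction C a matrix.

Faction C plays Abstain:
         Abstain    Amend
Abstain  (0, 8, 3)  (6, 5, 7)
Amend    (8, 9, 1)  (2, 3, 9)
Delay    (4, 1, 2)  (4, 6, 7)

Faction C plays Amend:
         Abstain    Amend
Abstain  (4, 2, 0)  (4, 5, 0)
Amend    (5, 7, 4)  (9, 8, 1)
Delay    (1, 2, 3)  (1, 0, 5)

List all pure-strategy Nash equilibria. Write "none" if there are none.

For each player, find the best response to each opponent profile; mutual best responses are the pure NE.
Faction A against (Abstain, Abstain): payoffs 0, 8, 4 → best response Amend.
Faction A against (Abstain, Amend): payoffs 4, 5, 1 → best response Amend.
Faction A against (Amend, Abstain): payoffs 6, 2, 4 → best response Abstain.
Faction A against (Amend, Amend): payoffs 4, 9, 1 → best response Amend.
Faction B against (Abstain, Abstain): payoffs 8, 5 → best response Abstain.
Faction B against (Abstain, Amend): payoffs 2, 5 → best response Amend.
Faction B against (Amend, Abstain): payoffs 9, 3 → best response Abstain.
Faction B against (Amend, Amend): payoffs 7, 8 → best response Amend.
Faction B against (Delay, Abstain): payoffs 1, 6 → best response Amend.
Faction B against (Delay, Amend): payoffs 2, 0 → best response Abstain.
Faction C against (Abstain, Abstain): payoffs 3, 0 → best response Abstain.
Faction C against (Abstain, Amend): payoffs 7, 0 → best response Abstain.
Faction C against (Amend, Abstain): payoffs 1, 4 → best response Amend.
Faction C against (Amend, Amend): payoffs 9, 1 → best response Abstain.
Faction C against (Delay, Abstain): payoffs 2, 3 → best response Amend.
Faction C against (Delay, Amend): payoffs 7, 5 → best response Abstain.
No profile is a mutual best response for all players.

There is no pure-strategy Nash equilibrium.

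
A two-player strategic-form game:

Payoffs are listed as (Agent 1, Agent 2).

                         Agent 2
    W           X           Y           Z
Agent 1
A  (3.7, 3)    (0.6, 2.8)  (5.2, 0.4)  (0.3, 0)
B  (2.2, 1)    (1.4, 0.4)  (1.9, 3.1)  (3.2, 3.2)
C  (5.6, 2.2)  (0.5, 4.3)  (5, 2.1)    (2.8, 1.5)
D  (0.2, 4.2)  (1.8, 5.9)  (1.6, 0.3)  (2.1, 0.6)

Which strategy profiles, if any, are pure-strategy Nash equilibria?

Pure-strategy Nash equilibria: (B, Z) and (D, X)

For each strategy profile, look for a profitable unilateral deviation.
(A, W): Agent 1 can switch to C (3.7 → 5.6). Not NE.
(A, X): Agent 1 can switch to B (0.6 → 1.4). Not NE.
(A, Y): Agent 2 can switch to W (0.4 → 3). Not NE.
(A, Z): Agent 1 can switch to B (0.3 → 3.2). Not NE.
(B, W): Agent 1 can switch to A (2.2 → 3.7). Not NE.
(B, X): Agent 1 can switch to D (1.4 → 1.8). Not NE.
(B, Y): Agent 1 can switch to A (1.9 → 5.2). Not NE.
(B, Z): Agent 1 gets 3.2, best alternative 2.8; Agent 2 gets 3.2, best alternative 3.1. No profitable deviation — NE.
(C, W): Agent 2 can switch to X (2.2 → 4.3). Not NE.
(C, X): Agent 1 can switch to A (0.5 → 0.6). Not NE.
(C, Y): Agent 1 can switch to A (5 → 5.2). Not NE.
(C, Z): Agent 1 can switch to B (2.8 → 3.2). Not NE.
(D, W): Agent 1 can switch to A (0.2 → 3.7). Not NE.
(D, X): Agent 1 gets 1.8, best alternative 1.4; Agent 2 gets 5.9, best alternative 4.2. No profitable deviation — NE.
(The remaining 2 profiles each have a profitable deviation by the same check.)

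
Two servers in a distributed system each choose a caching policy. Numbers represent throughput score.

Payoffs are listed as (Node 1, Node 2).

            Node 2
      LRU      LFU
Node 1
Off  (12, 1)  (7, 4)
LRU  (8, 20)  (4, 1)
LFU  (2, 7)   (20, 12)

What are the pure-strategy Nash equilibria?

Pure NE: (LFU, LFU)

(Off, LRU): Node 2 can switch to LFU (1 → 4). Not NE.
(Off, LFU): Node 1 can switch to LFU (7 → 20). Not NE.
(LRU, LRU): Node 1 can switch to Off (8 → 12). Not NE.
(LRU, LFU): Node 1 can switch to Off (4 → 7). Not NE.
(LFU, LRU): Node 1 can switch to Off (2 → 12). Not NE.
(LFU, LFU): Node 1 gets 20, best alternative 7; Node 2 gets 12, best alternative 7. No profitable deviation — NE.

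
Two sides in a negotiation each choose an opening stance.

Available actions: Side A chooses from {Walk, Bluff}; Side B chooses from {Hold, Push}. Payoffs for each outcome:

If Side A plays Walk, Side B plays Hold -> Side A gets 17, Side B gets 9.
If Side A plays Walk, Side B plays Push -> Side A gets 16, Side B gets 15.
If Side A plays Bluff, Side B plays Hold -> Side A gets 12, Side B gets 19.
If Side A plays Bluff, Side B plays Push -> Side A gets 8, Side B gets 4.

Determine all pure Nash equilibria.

The unique pure-strategy Nash equilibrium is (Walk, Push).

Side A against Hold: payoffs 17, 12 → best response Walk.
Side A against Push: payoffs 16, 8 → best response Walk.
Side B against Walk: payoffs 9, 15 → best response Push.
Side B against Bluff: payoffs 19, 4 → best response Hold.
Mutual best responses: (Walk, Push).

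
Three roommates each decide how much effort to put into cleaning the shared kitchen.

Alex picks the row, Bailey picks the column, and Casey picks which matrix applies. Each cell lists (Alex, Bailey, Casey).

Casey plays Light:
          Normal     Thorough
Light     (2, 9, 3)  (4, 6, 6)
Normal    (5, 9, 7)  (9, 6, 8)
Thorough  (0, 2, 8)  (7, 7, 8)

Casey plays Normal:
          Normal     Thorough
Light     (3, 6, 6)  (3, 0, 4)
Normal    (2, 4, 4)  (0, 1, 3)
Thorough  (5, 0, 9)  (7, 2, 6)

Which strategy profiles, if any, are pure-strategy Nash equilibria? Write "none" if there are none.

(Light, Normal, Light): Alex can switch to Normal (2 → 5). Not NE.
(Light, Normal, Normal): Alex can switch to Thorough (3 → 5). Not NE.
(Light, Thorough, Light): Alex can switch to Normal (4 → 9). Not NE.
(Light, Thorough, Normal): Alex can switch to Thorough (3 → 7). Not NE.
(Normal, Normal, Light): Alex gets 5, best alternative 2; Bailey gets 9, best alternative 6; Casey gets 7, best alternative 4. No profitable deviation — NE.
(Normal, Normal, Normal): Alex can switch to Light (2 → 3). Not NE.
(Normal, Thorough, Light): Bailey can switch to Normal (6 → 9). Not NE.
(The remaining 5 profiles each have a profitable deviation by the same check.)

The unique pure-strategy Nash equilibrium is (Normal, Normal, Light).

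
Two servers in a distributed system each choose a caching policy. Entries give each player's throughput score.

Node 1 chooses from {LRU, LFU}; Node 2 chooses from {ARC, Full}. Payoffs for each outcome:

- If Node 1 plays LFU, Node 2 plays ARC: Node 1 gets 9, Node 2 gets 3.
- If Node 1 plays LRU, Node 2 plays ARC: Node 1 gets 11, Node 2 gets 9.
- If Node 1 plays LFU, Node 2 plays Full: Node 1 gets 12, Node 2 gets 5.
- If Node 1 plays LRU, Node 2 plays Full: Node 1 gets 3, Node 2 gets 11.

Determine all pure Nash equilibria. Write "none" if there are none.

For each player, find the best response to each opponent profile; mutual best responses are the pure NE.
Node 1 against ARC: payoffs 11, 9 → best response LRU.
Node 1 against Full: payoffs 3, 12 → best response LFU.
Node 2 against LRU: payoffs 9, 11 → best response Full.
Node 2 against LFU: payoffs 3, 5 → best response Full.
Mutual best responses: (LFU, Full).

(LFU, Full)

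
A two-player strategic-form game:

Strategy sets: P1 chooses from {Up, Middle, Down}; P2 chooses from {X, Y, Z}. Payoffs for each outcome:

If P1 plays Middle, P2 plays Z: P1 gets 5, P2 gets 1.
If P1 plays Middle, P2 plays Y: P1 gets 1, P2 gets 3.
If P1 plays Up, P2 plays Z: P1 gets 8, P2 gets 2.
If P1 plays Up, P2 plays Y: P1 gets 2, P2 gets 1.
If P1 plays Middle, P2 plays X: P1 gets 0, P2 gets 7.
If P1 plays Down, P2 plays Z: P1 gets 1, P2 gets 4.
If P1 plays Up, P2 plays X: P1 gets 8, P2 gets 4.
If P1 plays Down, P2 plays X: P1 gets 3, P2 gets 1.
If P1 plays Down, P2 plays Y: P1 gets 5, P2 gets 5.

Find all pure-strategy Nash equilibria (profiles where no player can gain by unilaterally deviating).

(Up, X): P1 gets 8, best alternative 3; P2 gets 4, best alternative 2. No profitable deviation — NE.
(Up, Y): P1 can switch to Down (2 → 5). Not NE.
(Up, Z): P2 can switch to X (2 → 4). Not NE.
(Middle, X): P1 can switch to Up (0 → 8). Not NE.
(Middle, Y): P1 can switch to Up (1 → 2). Not NE.
(Middle, Z): P1 can switch to Up (5 → 8). Not NE.
(Down, X): P1 can switch to Up (3 → 8). Not NE.
(Down, Y): P1 gets 5, best alternative 2; P2 gets 5, best alternative 4. No profitable deviation — NE.
(Down, Z): P1 can switch to Up (1 → 8). Not NE.

The pure Nash equilibria are (Up, X), (Down, Y).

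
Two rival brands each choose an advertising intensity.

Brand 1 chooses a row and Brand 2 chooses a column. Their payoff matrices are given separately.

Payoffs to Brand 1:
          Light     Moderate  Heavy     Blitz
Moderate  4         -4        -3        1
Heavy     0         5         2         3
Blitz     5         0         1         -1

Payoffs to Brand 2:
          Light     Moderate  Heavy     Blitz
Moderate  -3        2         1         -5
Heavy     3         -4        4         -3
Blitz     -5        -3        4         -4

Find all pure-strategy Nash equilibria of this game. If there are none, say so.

For each strategy profile, look for a profitable unilateral deviation.
(Moderate, Light): Brand 1 can switch to Blitz (4 → 5). Not NE.
(Moderate, Moderate): Brand 1 can switch to Heavy (-4 → 5). Not NE.
(Moderate, Heavy): Brand 1 can switch to Heavy (-3 → 2). Not NE.
(Moderate, Blitz): Brand 1 can switch to Heavy (1 → 3). Not NE.
(Heavy, Light): Brand 1 can switch to Moderate (0 → 4). Not NE.
(Heavy, Moderate): Brand 2 can switch to Light (-4 → 3). Not NE.
(Heavy, Heavy): Brand 1 gets 2, best alternative 1; Brand 2 gets 4, best alternative 3. No profitable deviation — NE.
(The remaining 5 profiles each have a profitable deviation by the same check.)

The unique pure-strategy Nash equilibrium is (Heavy, Heavy).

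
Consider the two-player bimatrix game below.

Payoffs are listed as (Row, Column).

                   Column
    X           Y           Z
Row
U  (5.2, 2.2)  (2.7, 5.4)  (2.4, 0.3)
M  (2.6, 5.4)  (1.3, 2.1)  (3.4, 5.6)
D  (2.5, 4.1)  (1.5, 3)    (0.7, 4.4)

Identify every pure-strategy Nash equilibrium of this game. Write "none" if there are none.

The pure Nash equilibria are (U, Y), (M, Z).

(U, X): Column can switch to Y (2.2 → 5.4). Not NE.
(U, Y): Row gets 2.7, best alternative 1.5; Column gets 5.4, best alternative 2.2. No profitable deviation — NE.
(U, Z): Row can switch to M (2.4 → 3.4). Not NE.
(M, X): Row can switch to U (2.6 → 5.2). Not NE.
(M, Y): Row can switch to U (1.3 → 2.7). Not NE.
(M, Z): Row gets 3.4, best alternative 2.4; Column gets 5.6, best alternative 5.4. No profitable deviation — NE.
(D, X): Row can switch to U (2.5 → 5.2). Not NE.
(D, Y): Row can switch to U (1.5 → 2.7). Not NE.
(The remaining 1 profile has a profitable deviation by the same check.)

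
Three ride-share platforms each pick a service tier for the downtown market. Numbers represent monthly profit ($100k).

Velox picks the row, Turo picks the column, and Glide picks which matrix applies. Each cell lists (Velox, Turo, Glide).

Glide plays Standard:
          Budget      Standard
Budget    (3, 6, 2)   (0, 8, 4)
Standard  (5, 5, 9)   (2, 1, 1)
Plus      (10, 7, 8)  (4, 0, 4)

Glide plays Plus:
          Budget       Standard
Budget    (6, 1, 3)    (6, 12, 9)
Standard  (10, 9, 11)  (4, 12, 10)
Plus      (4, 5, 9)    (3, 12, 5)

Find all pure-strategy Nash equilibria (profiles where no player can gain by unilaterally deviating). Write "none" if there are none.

(Budget, Budget, Standard): Velox can switch to Standard (3 → 5). Not NE.
(Budget, Budget, Plus): Velox can switch to Standard (6 → 10). Not NE.
(Budget, Standard, Standard): Velox can switch to Standard (0 → 2). Not NE.
(Budget, Standard, Plus): Velox gets 6, best alternative 4; Turo gets 12, best alternative 1; Glide gets 9, best alternative 4. No profitable deviation — NE.
(Standard, Budget, Standard): Velox can switch to Plus (5 → 10). Not NE.
(Standard, Budget, Plus): Turo can switch to Standard (9 → 12). Not NE.
(Standard, Standard, Standard): Velox can switch to Plus (2 → 4). Not NE.
(The remaining 5 profiles each have a profitable deviation by the same check.)

(Budget, Standard, Plus)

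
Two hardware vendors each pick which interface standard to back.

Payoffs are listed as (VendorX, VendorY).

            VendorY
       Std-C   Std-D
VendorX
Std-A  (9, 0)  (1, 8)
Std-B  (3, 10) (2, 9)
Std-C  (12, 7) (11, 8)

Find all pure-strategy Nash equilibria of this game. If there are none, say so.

Mark each player's best response to every combination of opponents' strategies; a profile where every player is best-responding is a pure Nash equilibrium.
VendorX against Std-C: payoffs 9, 3, 12 → best response Std-C.
VendorX against Std-D: payoffs 1, 2, 11 → best response Std-C.
VendorY against Std-A: payoffs 0, 8 → best response Std-D.
VendorY against Std-B: payoffs 10, 9 → best response Std-C.
VendorY against Std-C: payoffs 7, 8 → best response Std-D.
Mutual best responses: (Std-C, Std-D).

(Std-C, Std-D)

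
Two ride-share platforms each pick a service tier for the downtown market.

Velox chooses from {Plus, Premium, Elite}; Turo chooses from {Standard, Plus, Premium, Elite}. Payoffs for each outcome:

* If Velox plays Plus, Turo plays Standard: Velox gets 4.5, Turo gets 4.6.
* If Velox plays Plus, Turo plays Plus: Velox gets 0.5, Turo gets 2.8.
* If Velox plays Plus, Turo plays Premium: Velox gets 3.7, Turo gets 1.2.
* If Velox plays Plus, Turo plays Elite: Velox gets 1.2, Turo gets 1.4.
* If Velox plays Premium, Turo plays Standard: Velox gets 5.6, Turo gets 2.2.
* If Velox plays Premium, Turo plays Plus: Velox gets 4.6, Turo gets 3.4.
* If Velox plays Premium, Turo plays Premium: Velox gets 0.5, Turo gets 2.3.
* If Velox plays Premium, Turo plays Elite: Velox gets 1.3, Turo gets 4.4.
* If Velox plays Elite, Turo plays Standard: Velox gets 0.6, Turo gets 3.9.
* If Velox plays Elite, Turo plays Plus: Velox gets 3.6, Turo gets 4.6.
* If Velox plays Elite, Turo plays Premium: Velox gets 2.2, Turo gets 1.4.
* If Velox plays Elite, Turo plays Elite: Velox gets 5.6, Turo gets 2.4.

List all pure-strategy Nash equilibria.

There is no pure-strategy Nash equilibrium.

Mark each player's best response to every combination of opponents' strategies; a profile where every player is best-responding is a pure Nash equilibrium.
Velox against Standard: payoffs 4.5, 5.6, 0.6 → best response Premium.
Velox against Plus: payoffs 0.5, 4.6, 3.6 → best response Premium.
Velox against Premium: payoffs 3.7, 0.5, 2.2 → best response Plus.
Velox against Elite: payoffs 1.2, 1.3, 5.6 → best response Elite.
Turo against Plus: payoffs 4.6, 2.8, 1.2, 1.4 → best response Standard.
Turo against Premium: payoffs 2.2, 3.4, 2.3, 4.4 → best response Elite.
Turo against Elite: payoffs 3.9, 4.6, 1.4, 2.4 → best response Plus.
No profile is a mutual best response for all players.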